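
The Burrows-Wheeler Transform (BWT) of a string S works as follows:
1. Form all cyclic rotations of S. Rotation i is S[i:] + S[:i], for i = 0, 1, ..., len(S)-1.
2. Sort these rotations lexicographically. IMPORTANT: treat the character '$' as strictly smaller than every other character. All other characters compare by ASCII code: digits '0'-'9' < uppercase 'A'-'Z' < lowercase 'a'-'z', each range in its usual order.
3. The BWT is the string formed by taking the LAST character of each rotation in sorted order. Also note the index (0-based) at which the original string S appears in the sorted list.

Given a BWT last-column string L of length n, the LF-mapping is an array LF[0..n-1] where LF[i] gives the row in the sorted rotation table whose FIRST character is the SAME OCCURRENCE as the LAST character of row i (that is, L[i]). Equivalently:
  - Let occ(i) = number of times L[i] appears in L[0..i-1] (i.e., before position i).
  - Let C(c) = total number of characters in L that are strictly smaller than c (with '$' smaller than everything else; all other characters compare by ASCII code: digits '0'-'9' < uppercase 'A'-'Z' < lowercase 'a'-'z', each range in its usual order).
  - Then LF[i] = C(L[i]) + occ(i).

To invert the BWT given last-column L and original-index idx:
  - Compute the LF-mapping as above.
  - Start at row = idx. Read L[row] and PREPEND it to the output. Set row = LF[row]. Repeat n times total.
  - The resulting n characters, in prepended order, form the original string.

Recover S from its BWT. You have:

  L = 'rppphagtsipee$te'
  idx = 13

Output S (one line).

Answer: spaghettipepper$

Derivation:
LF mapping: 12 8 9 10 6 1 5 14 13 7 11 2 3 0 15 4
Walk LF starting at row 13, prepending L[row]:
  step 1: row=13, L[13]='$', prepend. Next row=LF[13]=0
  step 2: row=0, L[0]='r', prepend. Next row=LF[0]=12
  step 3: row=12, L[12]='e', prepend. Next row=LF[12]=3
  step 4: row=3, L[3]='p', prepend. Next row=LF[3]=10
  step 5: row=10, L[10]='p', prepend. Next row=LF[10]=11
  step 6: row=11, L[11]='e', prepend. Next row=LF[11]=2
  step 7: row=2, L[2]='p', prepend. Next row=LF[2]=9
  step 8: row=9, L[9]='i', prepend. Next row=LF[9]=7
  step 9: row=7, L[7]='t', prepend. Next row=LF[7]=14
  step 10: row=14, L[14]='t', prepend. Next row=LF[14]=15
  step 11: row=15, L[15]='e', prepend. Next row=LF[15]=4
  step 12: row=4, L[4]='h', prepend. Next row=LF[4]=6
  step 13: row=6, L[6]='g', prepend. Next row=LF[6]=5
  step 14: row=5, L[5]='a', prepend. Next row=LF[5]=1
  step 15: row=1, L[1]='p', prepend. Next row=LF[1]=8
  step 16: row=8, L[8]='s', prepend. Next row=LF[8]=13
Reversed output: spaghettipepper$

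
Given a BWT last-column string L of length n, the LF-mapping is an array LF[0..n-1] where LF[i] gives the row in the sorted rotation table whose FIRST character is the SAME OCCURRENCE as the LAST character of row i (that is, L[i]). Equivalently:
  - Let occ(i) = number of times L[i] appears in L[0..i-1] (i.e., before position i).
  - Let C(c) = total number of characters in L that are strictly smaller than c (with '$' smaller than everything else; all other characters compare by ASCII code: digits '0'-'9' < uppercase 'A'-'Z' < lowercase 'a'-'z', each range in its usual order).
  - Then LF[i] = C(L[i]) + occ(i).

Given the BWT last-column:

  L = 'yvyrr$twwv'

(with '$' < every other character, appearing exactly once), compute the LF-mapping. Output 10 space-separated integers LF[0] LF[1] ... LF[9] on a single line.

Answer: 8 4 9 1 2 0 3 6 7 5

Derivation:
Char counts: '$':1, 'r':2, 't':1, 'v':2, 'w':2, 'y':2
C (first-col start): C('$')=0, C('r')=1, C('t')=3, C('v')=4, C('w')=6, C('y')=8
L[0]='y': occ=0, LF[0]=C('y')+0=8+0=8
L[1]='v': occ=0, LF[1]=C('v')+0=4+0=4
L[2]='y': occ=1, LF[2]=C('y')+1=8+1=9
L[3]='r': occ=0, LF[3]=C('r')+0=1+0=1
L[4]='r': occ=1, LF[4]=C('r')+1=1+1=2
L[5]='$': occ=0, LF[5]=C('$')+0=0+0=0
L[6]='t': occ=0, LF[6]=C('t')+0=3+0=3
L[7]='w': occ=0, LF[7]=C('w')+0=6+0=6
L[8]='w': occ=1, LF[8]=C('w')+1=6+1=7
L[9]='v': occ=1, LF[9]=C('v')+1=4+1=5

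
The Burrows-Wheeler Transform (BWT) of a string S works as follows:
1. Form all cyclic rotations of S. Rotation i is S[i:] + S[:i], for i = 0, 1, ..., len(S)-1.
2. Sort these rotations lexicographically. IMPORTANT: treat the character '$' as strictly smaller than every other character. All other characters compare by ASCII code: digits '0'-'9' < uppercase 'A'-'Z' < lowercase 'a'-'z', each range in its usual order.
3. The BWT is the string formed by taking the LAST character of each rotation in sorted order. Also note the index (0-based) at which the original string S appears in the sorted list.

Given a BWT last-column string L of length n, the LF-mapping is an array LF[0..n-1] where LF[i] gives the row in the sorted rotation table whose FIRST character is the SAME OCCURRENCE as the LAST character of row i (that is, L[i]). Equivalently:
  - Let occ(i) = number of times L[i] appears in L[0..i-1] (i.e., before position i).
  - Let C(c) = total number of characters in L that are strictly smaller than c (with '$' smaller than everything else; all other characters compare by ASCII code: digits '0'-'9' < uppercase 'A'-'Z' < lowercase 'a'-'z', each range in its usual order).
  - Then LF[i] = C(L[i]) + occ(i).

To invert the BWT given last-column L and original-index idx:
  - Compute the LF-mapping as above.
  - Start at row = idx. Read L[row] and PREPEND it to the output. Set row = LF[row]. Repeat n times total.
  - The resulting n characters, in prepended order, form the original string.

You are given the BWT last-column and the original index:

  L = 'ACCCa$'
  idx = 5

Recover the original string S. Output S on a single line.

Answer: aCCCA$

Derivation:
LF mapping: 1 2 3 4 5 0
Walk LF starting at row 5, prepending L[row]:
  step 1: row=5, L[5]='$', prepend. Next row=LF[5]=0
  step 2: row=0, L[0]='A', prepend. Next row=LF[0]=1
  step 3: row=1, L[1]='C', prepend. Next row=LF[1]=2
  step 4: row=2, L[2]='C', prepend. Next row=LF[2]=3
  step 5: row=3, L[3]='C', prepend. Next row=LF[3]=4
  step 6: row=4, L[4]='a', prepend. Next row=LF[4]=5
Reversed output: aCCCA$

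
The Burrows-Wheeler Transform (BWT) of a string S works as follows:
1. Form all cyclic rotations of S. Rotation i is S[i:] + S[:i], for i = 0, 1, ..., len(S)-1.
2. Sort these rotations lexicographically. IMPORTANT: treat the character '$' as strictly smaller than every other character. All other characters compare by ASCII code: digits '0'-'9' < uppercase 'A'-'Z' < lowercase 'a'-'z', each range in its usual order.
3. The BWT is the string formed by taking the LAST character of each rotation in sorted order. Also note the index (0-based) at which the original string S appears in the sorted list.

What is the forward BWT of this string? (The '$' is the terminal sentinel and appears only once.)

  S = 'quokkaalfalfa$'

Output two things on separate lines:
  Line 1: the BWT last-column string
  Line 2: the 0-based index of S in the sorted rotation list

All 14 rotations (rotation i = S[i:]+S[:i]):
  rot[0] = quokkaalfalfa$
  rot[1] = uokkaalfalfa$q
  rot[2] = okkaalfalfa$qu
  rot[3] = kkaalfalfa$quo
  rot[4] = kaalfalfa$quok
  rot[5] = aalfalfa$quokk
  rot[6] = alfalfa$quokka
  rot[7] = lfalfa$quokkaa
  rot[8] = falfa$quokkaal
  rot[9] = alfa$quokkaalf
  rot[10] = lfa$quokkaalfa
  rot[11] = fa$quokkaalfal
  rot[12] = a$quokkaalfalf
  rot[13] = $quokkaalfalfa
Sorted (with $ < everything):
  sorted[0] = $quokkaalfalfa  (last char: 'a')
  sorted[1] = a$quokkaalfalf  (last char: 'f')
  sorted[2] = aalfalfa$quokk  (last char: 'k')
  sorted[3] = alfa$quokkaalf  (last char: 'f')
  sorted[4] = alfalfa$quokka  (last char: 'a')
  sorted[5] = fa$quokkaalfal  (last char: 'l')
  sorted[6] = falfa$quokkaal  (last char: 'l')
  sorted[7] = kaalfalfa$quok  (last char: 'k')
  sorted[8] = kkaalfalfa$quo  (last char: 'o')
  sorted[9] = lfa$quokkaalfa  (last char: 'a')
  sorted[10] = lfalfa$quokkaa  (last char: 'a')
  sorted[11] = okkaalfalfa$qu  (last char: 'u')
  sorted[12] = quokkaalfalfa$  (last char: '$')
  sorted[13] = uokkaalfalfa$q  (last char: 'q')
Last column: afkfallkoaau$q
Original string S is at sorted index 12

Answer: afkfallkoaau$q
12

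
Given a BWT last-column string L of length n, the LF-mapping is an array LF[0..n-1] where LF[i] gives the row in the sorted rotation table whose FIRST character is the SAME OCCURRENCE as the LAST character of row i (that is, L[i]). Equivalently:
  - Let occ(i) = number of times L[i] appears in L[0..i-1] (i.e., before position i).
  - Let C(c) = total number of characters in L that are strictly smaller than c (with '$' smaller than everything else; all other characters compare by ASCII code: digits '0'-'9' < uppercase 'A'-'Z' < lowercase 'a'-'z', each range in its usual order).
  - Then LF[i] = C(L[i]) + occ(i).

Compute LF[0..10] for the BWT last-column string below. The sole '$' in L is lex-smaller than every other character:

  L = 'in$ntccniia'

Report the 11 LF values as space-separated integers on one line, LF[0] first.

Char counts: '$':1, 'a':1, 'c':2, 'i':3, 'n':3, 't':1
C (first-col start): C('$')=0, C('a')=1, C('c')=2, C('i')=4, C('n')=7, C('t')=10
L[0]='i': occ=0, LF[0]=C('i')+0=4+0=4
L[1]='n': occ=0, LF[1]=C('n')+0=7+0=7
L[2]='$': occ=0, LF[2]=C('$')+0=0+0=0
L[3]='n': occ=1, LF[3]=C('n')+1=7+1=8
L[4]='t': occ=0, LF[4]=C('t')+0=10+0=10
L[5]='c': occ=0, LF[5]=C('c')+0=2+0=2
L[6]='c': occ=1, LF[6]=C('c')+1=2+1=3
L[7]='n': occ=2, LF[7]=C('n')+2=7+2=9
L[8]='i': occ=1, LF[8]=C('i')+1=4+1=5
L[9]='i': occ=2, LF[9]=C('i')+2=4+2=6
L[10]='a': occ=0, LF[10]=C('a')+0=1+0=1

Answer: 4 7 0 8 10 2 3 9 5 6 1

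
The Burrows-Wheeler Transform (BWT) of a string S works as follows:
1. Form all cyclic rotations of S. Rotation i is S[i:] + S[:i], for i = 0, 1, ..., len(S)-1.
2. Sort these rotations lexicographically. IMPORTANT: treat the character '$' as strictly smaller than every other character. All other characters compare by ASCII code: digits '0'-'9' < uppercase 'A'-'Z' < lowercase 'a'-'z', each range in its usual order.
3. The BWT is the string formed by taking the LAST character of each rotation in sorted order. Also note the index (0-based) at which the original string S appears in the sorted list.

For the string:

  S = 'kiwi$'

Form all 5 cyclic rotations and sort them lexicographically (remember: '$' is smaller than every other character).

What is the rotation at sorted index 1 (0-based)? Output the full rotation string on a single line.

Answer: i$kiw

Derivation:
All 5 rotations (rotation i = S[i:]+S[:i]):
  rot[0] = kiwi$
  rot[1] = iwi$k
  rot[2] = wi$ki
  rot[3] = i$kiw
  rot[4] = $kiwi
Sorted (with $ < everything):
  sorted[0] = $kiwi
  sorted[1] = i$kiw
  sorted[2] = iwi$k
  sorted[3] = kiwi$
  sorted[4] = wi$ki
sorted[1] = i$kiw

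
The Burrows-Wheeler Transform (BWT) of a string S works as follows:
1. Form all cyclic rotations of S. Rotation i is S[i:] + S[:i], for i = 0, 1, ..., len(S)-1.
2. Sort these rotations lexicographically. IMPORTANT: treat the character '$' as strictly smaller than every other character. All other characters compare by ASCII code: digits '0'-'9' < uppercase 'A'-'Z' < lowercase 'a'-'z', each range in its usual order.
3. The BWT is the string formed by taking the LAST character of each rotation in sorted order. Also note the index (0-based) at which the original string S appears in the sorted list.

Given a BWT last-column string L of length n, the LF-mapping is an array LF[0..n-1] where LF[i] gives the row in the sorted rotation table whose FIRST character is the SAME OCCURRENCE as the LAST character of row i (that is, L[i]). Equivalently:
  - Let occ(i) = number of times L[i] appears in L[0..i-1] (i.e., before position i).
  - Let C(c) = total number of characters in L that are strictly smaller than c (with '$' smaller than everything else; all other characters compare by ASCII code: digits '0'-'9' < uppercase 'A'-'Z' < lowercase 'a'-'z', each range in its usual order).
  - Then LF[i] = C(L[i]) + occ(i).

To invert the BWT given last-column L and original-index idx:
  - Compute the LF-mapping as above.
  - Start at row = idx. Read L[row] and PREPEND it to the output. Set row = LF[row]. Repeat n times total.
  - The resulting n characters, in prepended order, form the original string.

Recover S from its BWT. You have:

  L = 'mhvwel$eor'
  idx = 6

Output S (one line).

LF mapping: 5 3 8 9 1 4 0 2 6 7
Walk LF starting at row 6, prepending L[row]:
  step 1: row=6, L[6]='$', prepend. Next row=LF[6]=0
  step 2: row=0, L[0]='m', prepend. Next row=LF[0]=5
  step 3: row=5, L[5]='l', prepend. Next row=LF[5]=4
  step 4: row=4, L[4]='e', prepend. Next row=LF[4]=1
  step 5: row=1, L[1]='h', prepend. Next row=LF[1]=3
  step 6: row=3, L[3]='w', prepend. Next row=LF[3]=9
  step 7: row=9, L[9]='r', prepend. Next row=LF[9]=7
  step 8: row=7, L[7]='e', prepend. Next row=LF[7]=2
  step 9: row=2, L[2]='v', prepend. Next row=LF[2]=8
  step 10: row=8, L[8]='o', prepend. Next row=LF[8]=6
Reversed output: overwhelm$

Answer: overwhelm$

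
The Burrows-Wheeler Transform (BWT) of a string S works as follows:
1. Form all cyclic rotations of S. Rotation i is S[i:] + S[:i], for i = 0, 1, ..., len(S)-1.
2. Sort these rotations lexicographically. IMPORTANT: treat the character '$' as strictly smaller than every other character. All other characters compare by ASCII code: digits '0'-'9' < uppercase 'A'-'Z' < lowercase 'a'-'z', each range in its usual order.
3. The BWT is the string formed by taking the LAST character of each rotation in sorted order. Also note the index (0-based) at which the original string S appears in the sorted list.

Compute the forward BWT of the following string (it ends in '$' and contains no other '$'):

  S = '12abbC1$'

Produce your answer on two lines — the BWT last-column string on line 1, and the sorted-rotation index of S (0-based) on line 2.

All 8 rotations (rotation i = S[i:]+S[:i]):
  rot[0] = 12abbC1$
  rot[1] = 2abbC1$1
  rot[2] = abbC1$12
  rot[3] = bbC1$12a
  rot[4] = bC1$12ab
  rot[5] = C1$12abb
  rot[6] = 1$12abbC
  rot[7] = $12abbC1
Sorted (with $ < everything):
  sorted[0] = $12abbC1  (last char: '1')
  sorted[1] = 1$12abbC  (last char: 'C')
  sorted[2] = 12abbC1$  (last char: '$')
  sorted[3] = 2abbC1$1  (last char: '1')
  sorted[4] = C1$12abb  (last char: 'b')
  sorted[5] = abbC1$12  (last char: '2')
  sorted[6] = bC1$12ab  (last char: 'b')
  sorted[7] = bbC1$12a  (last char: 'a')
Last column: 1C$1b2ba
Original string S is at sorted index 2

Answer: 1C$1b2ba
2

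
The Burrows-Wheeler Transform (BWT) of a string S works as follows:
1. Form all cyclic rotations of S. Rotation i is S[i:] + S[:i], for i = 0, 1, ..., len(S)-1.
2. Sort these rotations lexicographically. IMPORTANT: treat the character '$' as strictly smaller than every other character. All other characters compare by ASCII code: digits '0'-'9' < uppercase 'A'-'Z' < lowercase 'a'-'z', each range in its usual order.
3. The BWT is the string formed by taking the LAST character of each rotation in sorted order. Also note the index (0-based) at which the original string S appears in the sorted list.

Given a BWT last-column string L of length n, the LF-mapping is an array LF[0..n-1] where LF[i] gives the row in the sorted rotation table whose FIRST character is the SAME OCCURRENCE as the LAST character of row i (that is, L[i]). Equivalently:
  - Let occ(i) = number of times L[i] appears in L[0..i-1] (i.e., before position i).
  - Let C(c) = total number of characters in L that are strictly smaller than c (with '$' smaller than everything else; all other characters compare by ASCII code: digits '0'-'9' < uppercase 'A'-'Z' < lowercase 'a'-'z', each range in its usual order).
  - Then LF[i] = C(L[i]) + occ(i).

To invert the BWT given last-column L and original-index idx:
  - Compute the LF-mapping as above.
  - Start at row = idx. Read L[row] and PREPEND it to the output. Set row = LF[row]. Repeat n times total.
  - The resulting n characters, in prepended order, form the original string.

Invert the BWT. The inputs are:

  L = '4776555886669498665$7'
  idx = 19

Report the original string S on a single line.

Answer: 96866668655558797474$

Derivation:
LF mapping: 1 13 14 7 3 4 5 16 17 8 9 10 19 2 20 18 11 12 6 0 15
Walk LF starting at row 19, prepending L[row]:
  step 1: row=19, L[19]='$', prepend. Next row=LF[19]=0
  step 2: row=0, L[0]='4', prepend. Next row=LF[0]=1
  step 3: row=1, L[1]='7', prepend. Next row=LF[1]=13
  step 4: row=13, L[13]='4', prepend. Next row=LF[13]=2
  step 5: row=2, L[2]='7', prepend. Next row=LF[2]=14
  step 6: row=14, L[14]='9', prepend. Next row=LF[14]=20
  step 7: row=20, L[20]='7', prepend. Next row=LF[20]=15
  step 8: row=15, L[15]='8', prepend. Next row=LF[15]=18
  step 9: row=18, L[18]='5', prepend. Next row=LF[18]=6
  step 10: row=6, L[6]='5', prepend. Next row=LF[6]=5
  step 11: row=5, L[5]='5', prepend. Next row=LF[5]=4
  step 12: row=4, L[4]='5', prepend. Next row=LF[4]=3
  step 13: row=3, L[3]='6', prepend. Next row=LF[3]=7
  step 14: row=7, L[7]='8', prepend. Next row=LF[7]=16
  step 15: row=16, L[16]='6', prepend. Next row=LF[16]=11
  step 16: row=11, L[11]='6', prepend. Next row=LF[11]=10
  step 17: row=10, L[10]='6', prepend. Next row=LF[10]=9
  step 18: row=9, L[9]='6', prepend. Next row=LF[9]=8
  step 19: row=8, L[8]='8', prepend. Next row=LF[8]=17
  step 20: row=17, L[17]='6', prepend. Next row=LF[17]=12
  step 21: row=12, L[12]='9', prepend. Next row=LF[12]=19
Reversed output: 96866668655558797474$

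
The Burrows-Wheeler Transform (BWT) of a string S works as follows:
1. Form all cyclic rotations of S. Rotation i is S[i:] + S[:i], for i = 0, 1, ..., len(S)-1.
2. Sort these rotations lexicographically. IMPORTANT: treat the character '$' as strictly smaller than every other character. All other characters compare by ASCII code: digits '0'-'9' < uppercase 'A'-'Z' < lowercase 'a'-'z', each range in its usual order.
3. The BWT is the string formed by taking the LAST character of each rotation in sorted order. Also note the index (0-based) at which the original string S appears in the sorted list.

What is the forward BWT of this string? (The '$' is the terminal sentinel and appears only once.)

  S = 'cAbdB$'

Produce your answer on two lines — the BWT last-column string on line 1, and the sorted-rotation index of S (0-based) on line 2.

Answer: BcdA$b
4

Derivation:
All 6 rotations (rotation i = S[i:]+S[:i]):
  rot[0] = cAbdB$
  rot[1] = AbdB$c
  rot[2] = bdB$cA
  rot[3] = dB$cAb
  rot[4] = B$cAbd
  rot[5] = $cAbdB
Sorted (with $ < everything):
  sorted[0] = $cAbdB  (last char: 'B')
  sorted[1] = AbdB$c  (last char: 'c')
  sorted[2] = B$cAbd  (last char: 'd')
  sorted[3] = bdB$cA  (last char: 'A')
  sorted[4] = cAbdB$  (last char: '$')
  sorted[5] = dB$cAb  (last char: 'b')
Last column: BcdA$b
Original string S is at sorted index 4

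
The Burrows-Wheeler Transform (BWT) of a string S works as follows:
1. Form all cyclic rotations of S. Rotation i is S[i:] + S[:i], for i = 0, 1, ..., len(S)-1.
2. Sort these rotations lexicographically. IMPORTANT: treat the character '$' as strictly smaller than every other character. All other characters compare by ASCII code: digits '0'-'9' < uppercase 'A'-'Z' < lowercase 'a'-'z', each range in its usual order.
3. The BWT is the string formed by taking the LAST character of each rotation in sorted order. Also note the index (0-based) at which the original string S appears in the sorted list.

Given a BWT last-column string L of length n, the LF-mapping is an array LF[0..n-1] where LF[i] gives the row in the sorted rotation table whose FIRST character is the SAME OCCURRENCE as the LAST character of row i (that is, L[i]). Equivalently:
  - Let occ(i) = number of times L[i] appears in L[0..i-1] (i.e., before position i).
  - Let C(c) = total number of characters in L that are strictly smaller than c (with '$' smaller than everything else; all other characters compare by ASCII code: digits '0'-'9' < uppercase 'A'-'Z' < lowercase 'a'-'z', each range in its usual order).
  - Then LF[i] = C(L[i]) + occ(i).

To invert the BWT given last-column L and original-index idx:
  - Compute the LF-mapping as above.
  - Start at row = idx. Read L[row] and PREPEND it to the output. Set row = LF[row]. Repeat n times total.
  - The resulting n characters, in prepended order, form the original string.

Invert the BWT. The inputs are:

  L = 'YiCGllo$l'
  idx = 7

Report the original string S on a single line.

LF mapping: 3 4 1 2 5 6 8 0 7
Walk LF starting at row 7, prepending L[row]:
  step 1: row=7, L[7]='$', prepend. Next row=LF[7]=0
  step 2: row=0, L[0]='Y', prepend. Next row=LF[0]=3
  step 3: row=3, L[3]='G', prepend. Next row=LF[3]=2
  step 4: row=2, L[2]='C', prepend. Next row=LF[2]=1
  step 5: row=1, L[1]='i', prepend. Next row=LF[1]=4
  step 6: row=4, L[4]='l', prepend. Next row=LF[4]=5
  step 7: row=5, L[5]='l', prepend. Next row=LF[5]=6
  step 8: row=6, L[6]='o', prepend. Next row=LF[6]=8
  step 9: row=8, L[8]='l', prepend. Next row=LF[8]=7
Reversed output: lolliCGY$

Answer: lolliCGY$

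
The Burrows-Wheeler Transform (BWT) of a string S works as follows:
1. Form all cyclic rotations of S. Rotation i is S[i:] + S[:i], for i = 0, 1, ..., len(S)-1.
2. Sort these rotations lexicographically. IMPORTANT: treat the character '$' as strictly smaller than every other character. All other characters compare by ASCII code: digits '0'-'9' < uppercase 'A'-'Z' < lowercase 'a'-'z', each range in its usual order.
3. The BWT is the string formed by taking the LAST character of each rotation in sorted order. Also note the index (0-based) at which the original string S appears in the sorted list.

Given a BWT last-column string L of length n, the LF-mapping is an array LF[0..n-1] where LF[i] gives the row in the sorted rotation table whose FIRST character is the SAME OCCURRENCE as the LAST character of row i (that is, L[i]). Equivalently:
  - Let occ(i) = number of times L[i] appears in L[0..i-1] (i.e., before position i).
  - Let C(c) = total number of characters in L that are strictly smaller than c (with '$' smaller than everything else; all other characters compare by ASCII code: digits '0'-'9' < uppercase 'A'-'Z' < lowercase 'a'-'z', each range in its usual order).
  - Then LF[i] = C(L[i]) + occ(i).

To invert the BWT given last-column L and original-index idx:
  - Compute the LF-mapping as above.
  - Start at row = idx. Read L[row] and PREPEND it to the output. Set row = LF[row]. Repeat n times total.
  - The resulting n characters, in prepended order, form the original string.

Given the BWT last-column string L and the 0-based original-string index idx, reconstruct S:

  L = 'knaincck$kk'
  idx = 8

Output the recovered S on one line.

Answer: knickknack$

Derivation:
LF mapping: 5 9 1 4 10 2 3 6 0 7 8
Walk LF starting at row 8, prepending L[row]:
  step 1: row=8, L[8]='$', prepend. Next row=LF[8]=0
  step 2: row=0, L[0]='k', prepend. Next row=LF[0]=5
  step 3: row=5, L[5]='c', prepend. Next row=LF[5]=2
  step 4: row=2, L[2]='a', prepend. Next row=LF[2]=1
  step 5: row=1, L[1]='n', prepend. Next row=LF[1]=9
  step 6: row=9, L[9]='k', prepend. Next row=LF[9]=7
  step 7: row=7, L[7]='k', prepend. Next row=LF[7]=6
  step 8: row=6, L[6]='c', prepend. Next row=LF[6]=3
  step 9: row=3, L[3]='i', prepend. Next row=LF[3]=4
  step 10: row=4, L[4]='n', prepend. Next row=LF[4]=10
  step 11: row=10, L[10]='k', prepend. Next row=LF[10]=8
Reversed output: knickknack$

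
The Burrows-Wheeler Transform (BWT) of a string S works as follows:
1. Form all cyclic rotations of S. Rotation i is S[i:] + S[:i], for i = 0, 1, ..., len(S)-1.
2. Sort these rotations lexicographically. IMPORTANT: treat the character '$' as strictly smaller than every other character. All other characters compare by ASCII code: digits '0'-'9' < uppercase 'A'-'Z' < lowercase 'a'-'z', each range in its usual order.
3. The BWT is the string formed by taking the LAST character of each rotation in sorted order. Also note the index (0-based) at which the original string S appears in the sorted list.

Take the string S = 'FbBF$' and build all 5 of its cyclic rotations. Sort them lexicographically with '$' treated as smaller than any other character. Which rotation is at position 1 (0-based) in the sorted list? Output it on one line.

All 5 rotations (rotation i = S[i:]+S[:i]):
  rot[0] = FbBF$
  rot[1] = bBF$F
  rot[2] = BF$Fb
  rot[3] = F$FbB
  rot[4] = $FbBF
Sorted (with $ < everything):
  sorted[0] = $FbBF
  sorted[1] = BF$Fb
  sorted[2] = F$FbB
  sorted[3] = FbBF$
  sorted[4] = bBF$F
sorted[1] = BF$Fb

Answer: BF$Fb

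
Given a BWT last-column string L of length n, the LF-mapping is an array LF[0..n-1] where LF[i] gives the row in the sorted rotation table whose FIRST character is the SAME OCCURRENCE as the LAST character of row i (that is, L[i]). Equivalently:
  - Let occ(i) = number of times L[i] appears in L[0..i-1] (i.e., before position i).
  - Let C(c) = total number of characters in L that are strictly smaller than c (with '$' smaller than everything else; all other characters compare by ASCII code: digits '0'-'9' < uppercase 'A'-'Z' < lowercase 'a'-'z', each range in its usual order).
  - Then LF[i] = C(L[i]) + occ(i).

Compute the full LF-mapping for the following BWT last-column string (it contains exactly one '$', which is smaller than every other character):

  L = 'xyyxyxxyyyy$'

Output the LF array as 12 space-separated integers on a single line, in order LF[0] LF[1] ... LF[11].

Char counts: '$':1, 'x':4, 'y':7
C (first-col start): C('$')=0, C('x')=1, C('y')=5
L[0]='x': occ=0, LF[0]=C('x')+0=1+0=1
L[1]='y': occ=0, LF[1]=C('y')+0=5+0=5
L[2]='y': occ=1, LF[2]=C('y')+1=5+1=6
L[3]='x': occ=1, LF[3]=C('x')+1=1+1=2
L[4]='y': occ=2, LF[4]=C('y')+2=5+2=7
L[5]='x': occ=2, LF[5]=C('x')+2=1+2=3
L[6]='x': occ=3, LF[6]=C('x')+3=1+3=4
L[7]='y': occ=3, LF[7]=C('y')+3=5+3=8
L[8]='y': occ=4, LF[8]=C('y')+4=5+4=9
L[9]='y': occ=5, LF[9]=C('y')+5=5+5=10
L[10]='y': occ=6, LF[10]=C('y')+6=5+6=11
L[11]='$': occ=0, LF[11]=C('$')+0=0+0=0

Answer: 1 5 6 2 7 3 4 8 9 10 11 0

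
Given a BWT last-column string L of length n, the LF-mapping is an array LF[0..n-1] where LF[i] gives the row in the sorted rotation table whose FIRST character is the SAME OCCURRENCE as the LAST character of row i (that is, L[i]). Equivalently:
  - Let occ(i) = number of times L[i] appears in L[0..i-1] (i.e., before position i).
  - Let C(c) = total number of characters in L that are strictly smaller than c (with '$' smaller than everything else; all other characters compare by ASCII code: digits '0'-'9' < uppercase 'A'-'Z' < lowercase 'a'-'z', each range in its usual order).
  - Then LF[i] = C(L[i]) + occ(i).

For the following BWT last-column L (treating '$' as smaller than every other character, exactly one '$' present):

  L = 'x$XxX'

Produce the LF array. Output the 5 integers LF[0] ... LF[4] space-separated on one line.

Char counts: '$':1, 'X':2, 'x':2
C (first-col start): C('$')=0, C('X')=1, C('x')=3
L[0]='x': occ=0, LF[0]=C('x')+0=3+0=3
L[1]='$': occ=0, LF[1]=C('$')+0=0+0=0
L[2]='X': occ=0, LF[2]=C('X')+0=1+0=1
L[3]='x': occ=1, LF[3]=C('x')+1=3+1=4
L[4]='X': occ=1, LF[4]=C('X')+1=1+1=2

Answer: 3 0 1 4 2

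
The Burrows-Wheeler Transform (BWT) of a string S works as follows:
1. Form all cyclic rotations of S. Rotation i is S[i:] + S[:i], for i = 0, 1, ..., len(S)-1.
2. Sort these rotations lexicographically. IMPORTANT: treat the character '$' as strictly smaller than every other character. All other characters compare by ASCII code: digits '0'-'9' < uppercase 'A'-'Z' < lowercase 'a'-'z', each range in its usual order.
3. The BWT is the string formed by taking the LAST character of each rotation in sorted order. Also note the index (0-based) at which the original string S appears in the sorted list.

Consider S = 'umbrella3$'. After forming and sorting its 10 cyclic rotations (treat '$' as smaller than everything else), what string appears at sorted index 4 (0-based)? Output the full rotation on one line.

Answer: ella3$umbr

Derivation:
All 10 rotations (rotation i = S[i:]+S[:i]):
  rot[0] = umbrella3$
  rot[1] = mbrella3$u
  rot[2] = brella3$um
  rot[3] = rella3$umb
  rot[4] = ella3$umbr
  rot[5] = lla3$umbre
  rot[6] = la3$umbrel
  rot[7] = a3$umbrell
  rot[8] = 3$umbrella
  rot[9] = $umbrella3
Sorted (with $ < everything):
  sorted[0] = $umbrella3
  sorted[1] = 3$umbrella
  sorted[2] = a3$umbrell
  sorted[3] = brella3$um
  sorted[4] = ella3$umbr
  sorted[5] = la3$umbrel
  sorted[6] = lla3$umbre
  sorted[7] = mbrella3$u
  sorted[8] = rella3$umb
  sorted[9] = umbrella3$
sorted[4] = ella3$umbr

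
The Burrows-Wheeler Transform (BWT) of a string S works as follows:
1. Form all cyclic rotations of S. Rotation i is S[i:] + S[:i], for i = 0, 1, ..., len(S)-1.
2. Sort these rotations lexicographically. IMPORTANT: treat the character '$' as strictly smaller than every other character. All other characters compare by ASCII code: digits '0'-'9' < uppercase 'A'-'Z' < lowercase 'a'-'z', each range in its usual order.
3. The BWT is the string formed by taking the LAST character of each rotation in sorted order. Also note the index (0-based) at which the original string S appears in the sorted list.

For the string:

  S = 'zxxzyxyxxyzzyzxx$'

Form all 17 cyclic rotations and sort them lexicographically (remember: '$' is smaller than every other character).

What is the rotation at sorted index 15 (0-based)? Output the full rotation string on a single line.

All 17 rotations (rotation i = S[i:]+S[:i]):
  rot[0] = zxxzyxyxxyzzyzxx$
  rot[1] = xxzyxyxxyzzyzxx$z
  rot[2] = xzyxyxxyzzyzxx$zx
  rot[3] = zyxyxxyzzyzxx$zxx
  rot[4] = yxyxxyzzyzxx$zxxz
  rot[5] = xyxxyzzyzxx$zxxzy
  rot[6] = yxxyzzyzxx$zxxzyx
  rot[7] = xxyzzyzxx$zxxzyxy
  rot[8] = xyzzyzxx$zxxzyxyx
  rot[9] = yzzyzxx$zxxzyxyxx
  rot[10] = zzyzxx$zxxzyxyxxy
  rot[11] = zyzxx$zxxzyxyxxyz
  rot[12] = yzxx$zxxzyxyxxyzz
  rot[13] = zxx$zxxzyxyxxyzzy
  rot[14] = xx$zxxzyxyxxyzzyz
  rot[15] = x$zxxzyxyxxyzzyzx
  rot[16] = $zxxzyxyxxyzzyzxx
Sorted (with $ < everything):
  sorted[0] = $zxxzyxyxxyzzyzxx
  sorted[1] = x$zxxzyxyxxyzzyzx
  sorted[2] = xx$zxxzyxyxxyzzyz
  sorted[3] = xxyzzyzxx$zxxzyxy
  sorted[4] = xxzyxyxxyzzyzxx$z
  sorted[5] = xyxxyzzyzxx$zxxzy
  sorted[6] = xyzzyzxx$zxxzyxyx
  sorted[7] = xzyxyxxyzzyzxx$zx
  sorted[8] = yxxyzzyzxx$zxxzyx
  sorted[9] = yxyxxyzzyzxx$zxxz
  sorted[10] = yzxx$zxxzyxyxxyzz
  sorted[11] = yzzyzxx$zxxzyxyxx
  sorted[12] = zxx$zxxzyxyxxyzzy
  sorted[13] = zxxzyxyxxyzzyzxx$
  sorted[14] = zyxyxxyzzyzxx$zxx
  sorted[15] = zyzxx$zxxzyxyxxyz
  sorted[16] = zzyzxx$zxxzyxyxxy
sorted[15] = zyzxx$zxxzyxyxxyz

Answer: zyzxx$zxxzyxyxxyz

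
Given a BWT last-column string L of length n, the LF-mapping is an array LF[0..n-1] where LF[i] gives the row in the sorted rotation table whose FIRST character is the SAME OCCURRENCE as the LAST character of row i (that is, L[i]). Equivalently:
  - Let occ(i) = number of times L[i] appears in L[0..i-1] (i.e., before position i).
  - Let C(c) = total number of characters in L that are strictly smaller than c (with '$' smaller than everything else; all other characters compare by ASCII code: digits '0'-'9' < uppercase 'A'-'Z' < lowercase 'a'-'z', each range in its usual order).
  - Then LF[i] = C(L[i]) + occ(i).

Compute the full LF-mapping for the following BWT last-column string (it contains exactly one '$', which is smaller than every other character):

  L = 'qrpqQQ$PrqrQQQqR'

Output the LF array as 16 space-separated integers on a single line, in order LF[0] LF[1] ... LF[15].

Char counts: '$':1, 'P':1, 'Q':5, 'R':1, 'p':1, 'q':4, 'r':3
C (first-col start): C('$')=0, C('P')=1, C('Q')=2, C('R')=7, C('p')=8, C('q')=9, C('r')=13
L[0]='q': occ=0, LF[0]=C('q')+0=9+0=9
L[1]='r': occ=0, LF[1]=C('r')+0=13+0=13
L[2]='p': occ=0, LF[2]=C('p')+0=8+0=8
L[3]='q': occ=1, LF[3]=C('q')+1=9+1=10
L[4]='Q': occ=0, LF[4]=C('Q')+0=2+0=2
L[5]='Q': occ=1, LF[5]=C('Q')+1=2+1=3
L[6]='$': occ=0, LF[6]=C('$')+0=0+0=0
L[7]='P': occ=0, LF[7]=C('P')+0=1+0=1
L[8]='r': occ=1, LF[8]=C('r')+1=13+1=14
L[9]='q': occ=2, LF[9]=C('q')+2=9+2=11
L[10]='r': occ=2, LF[10]=C('r')+2=13+2=15
L[11]='Q': occ=2, LF[11]=C('Q')+2=2+2=4
L[12]='Q': occ=3, LF[12]=C('Q')+3=2+3=5
L[13]='Q': occ=4, LF[13]=C('Q')+4=2+4=6
L[14]='q': occ=3, LF[14]=C('q')+3=9+3=12
L[15]='R': occ=0, LF[15]=C('R')+0=7+0=7

Answer: 9 13 8 10 2 3 0 1 14 11 15 4 5 6 12 7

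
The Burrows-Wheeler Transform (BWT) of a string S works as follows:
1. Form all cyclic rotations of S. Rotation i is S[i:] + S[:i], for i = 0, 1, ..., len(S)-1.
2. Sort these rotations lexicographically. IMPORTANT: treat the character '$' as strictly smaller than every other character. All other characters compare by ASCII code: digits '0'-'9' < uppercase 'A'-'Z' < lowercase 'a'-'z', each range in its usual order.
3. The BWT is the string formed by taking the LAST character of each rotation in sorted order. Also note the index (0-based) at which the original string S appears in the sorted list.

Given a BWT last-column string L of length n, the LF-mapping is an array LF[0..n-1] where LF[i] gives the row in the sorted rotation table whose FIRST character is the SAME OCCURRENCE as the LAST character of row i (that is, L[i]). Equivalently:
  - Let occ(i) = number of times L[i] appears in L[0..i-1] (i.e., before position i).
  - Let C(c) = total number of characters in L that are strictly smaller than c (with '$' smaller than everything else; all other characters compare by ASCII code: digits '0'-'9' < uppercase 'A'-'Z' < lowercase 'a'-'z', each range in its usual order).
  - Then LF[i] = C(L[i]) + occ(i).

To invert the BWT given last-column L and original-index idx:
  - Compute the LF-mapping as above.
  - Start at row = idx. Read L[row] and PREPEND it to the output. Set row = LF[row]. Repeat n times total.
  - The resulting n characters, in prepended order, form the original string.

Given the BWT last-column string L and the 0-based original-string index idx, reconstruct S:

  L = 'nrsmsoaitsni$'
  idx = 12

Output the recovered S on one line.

LF mapping: 5 8 9 4 10 7 1 2 12 11 6 3 0
Walk LF starting at row 12, prepending L[row]:
  step 1: row=12, L[12]='$', prepend. Next row=LF[12]=0
  step 2: row=0, L[0]='n', prepend. Next row=LF[0]=5
  step 3: row=5, L[5]='o', prepend. Next row=LF[5]=7
  step 4: row=7, L[7]='i', prepend. Next row=LF[7]=2
  step 5: row=2, L[2]='s', prepend. Next row=LF[2]=9
  step 6: row=9, L[9]='s', prepend. Next row=LF[9]=11
  step 7: row=11, L[11]='i', prepend. Next row=LF[11]=3
  step 8: row=3, L[3]='m', prepend. Next row=LF[3]=4
  step 9: row=4, L[4]='s', prepend. Next row=LF[4]=10
  step 10: row=10, L[10]='n', prepend. Next row=LF[10]=6
  step 11: row=6, L[6]='a', prepend. Next row=LF[6]=1
  step 12: row=1, L[1]='r', prepend. Next row=LF[1]=8
  step 13: row=8, L[8]='t', prepend. Next row=LF[8]=12
Reversed output: transmission$

Answer: transmission$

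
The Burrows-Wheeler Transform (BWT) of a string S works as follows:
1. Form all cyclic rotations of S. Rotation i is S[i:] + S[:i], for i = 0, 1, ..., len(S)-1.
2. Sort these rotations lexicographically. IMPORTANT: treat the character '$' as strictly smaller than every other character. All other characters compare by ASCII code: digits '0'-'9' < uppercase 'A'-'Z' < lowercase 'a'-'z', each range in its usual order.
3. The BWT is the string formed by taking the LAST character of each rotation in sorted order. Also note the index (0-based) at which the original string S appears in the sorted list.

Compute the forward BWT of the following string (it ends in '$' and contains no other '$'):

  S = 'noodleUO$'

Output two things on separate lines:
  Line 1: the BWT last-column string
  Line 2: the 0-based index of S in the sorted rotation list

Answer: OUeold$on
6

Derivation:
All 9 rotations (rotation i = S[i:]+S[:i]):
  rot[0] = noodleUO$
  rot[1] = oodleUO$n
  rot[2] = odleUO$no
  rot[3] = dleUO$noo
  rot[4] = leUO$nood
  rot[5] = eUO$noodl
  rot[6] = UO$noodle
  rot[7] = O$noodleU
  rot[8] = $noodleUO
Sorted (with $ < everything):
  sorted[0] = $noodleUO  (last char: 'O')
  sorted[1] = O$noodleU  (last char: 'U')
  sorted[2] = UO$noodle  (last char: 'e')
  sorted[3] = dleUO$noo  (last char: 'o')
  sorted[4] = eUO$noodl  (last char: 'l')
  sorted[5] = leUO$nood  (last char: 'd')
  sorted[6] = noodleUO$  (last char: '$')
  sorted[7] = odleUO$no  (last char: 'o')
  sorted[8] = oodleUO$n  (last char: 'n')
Last column: OUeold$on
Original string S is at sorted index 6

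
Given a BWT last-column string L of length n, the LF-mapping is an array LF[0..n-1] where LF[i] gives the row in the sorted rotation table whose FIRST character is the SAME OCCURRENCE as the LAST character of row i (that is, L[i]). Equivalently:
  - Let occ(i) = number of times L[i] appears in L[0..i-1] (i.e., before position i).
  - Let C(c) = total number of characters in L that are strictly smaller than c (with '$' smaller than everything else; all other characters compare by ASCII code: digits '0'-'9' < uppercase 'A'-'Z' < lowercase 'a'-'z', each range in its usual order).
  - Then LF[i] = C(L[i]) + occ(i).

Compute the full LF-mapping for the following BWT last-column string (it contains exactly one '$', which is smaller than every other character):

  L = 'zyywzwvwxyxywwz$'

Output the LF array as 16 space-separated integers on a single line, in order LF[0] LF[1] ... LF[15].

Answer: 13 9 10 2 14 3 1 4 7 11 8 12 5 6 15 0

Derivation:
Char counts: '$':1, 'v':1, 'w':5, 'x':2, 'y':4, 'z':3
C (first-col start): C('$')=0, C('v')=1, C('w')=2, C('x')=7, C('y')=9, C('z')=13
L[0]='z': occ=0, LF[0]=C('z')+0=13+0=13
L[1]='y': occ=0, LF[1]=C('y')+0=9+0=9
L[2]='y': occ=1, LF[2]=C('y')+1=9+1=10
L[3]='w': occ=0, LF[3]=C('w')+0=2+0=2
L[4]='z': occ=1, LF[4]=C('z')+1=13+1=14
L[5]='w': occ=1, LF[5]=C('w')+1=2+1=3
L[6]='v': occ=0, LF[6]=C('v')+0=1+0=1
L[7]='w': occ=2, LF[7]=C('w')+2=2+2=4
L[8]='x': occ=0, LF[8]=C('x')+0=7+0=7
L[9]='y': occ=2, LF[9]=C('y')+2=9+2=11
L[10]='x': occ=1, LF[10]=C('x')+1=7+1=8
L[11]='y': occ=3, LF[11]=C('y')+3=9+3=12
L[12]='w': occ=3, LF[12]=C('w')+3=2+3=5
L[13]='w': occ=4, LF[13]=C('w')+4=2+4=6
L[14]='z': occ=2, LF[14]=C('z')+2=13+2=15
L[15]='$': occ=0, LF[15]=C('$')+0=0+0=0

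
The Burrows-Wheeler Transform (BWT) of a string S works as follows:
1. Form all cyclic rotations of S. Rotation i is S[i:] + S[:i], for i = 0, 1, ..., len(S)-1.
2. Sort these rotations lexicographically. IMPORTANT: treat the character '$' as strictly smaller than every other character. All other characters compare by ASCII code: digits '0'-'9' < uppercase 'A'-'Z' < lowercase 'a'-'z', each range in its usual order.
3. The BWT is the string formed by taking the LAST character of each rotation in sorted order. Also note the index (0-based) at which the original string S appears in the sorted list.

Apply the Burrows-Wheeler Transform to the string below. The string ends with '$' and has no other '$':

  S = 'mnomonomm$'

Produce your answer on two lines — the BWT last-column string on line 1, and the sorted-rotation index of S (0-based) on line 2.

Answer: mmo$oomnnm
3

Derivation:
All 10 rotations (rotation i = S[i:]+S[:i]):
  rot[0] = mnomonomm$
  rot[1] = nomonomm$m
  rot[2] = omonomm$mn
  rot[3] = monomm$mno
  rot[4] = onomm$mnom
  rot[5] = nomm$mnomo
  rot[6] = omm$mnomon
  rot[7] = mm$mnomono
  rot[8] = m$mnomonom
  rot[9] = $mnomonomm
Sorted (with $ < everything):
  sorted[0] = $mnomonomm  (last char: 'm')
  sorted[1] = m$mnomonom  (last char: 'm')
  sorted[2] = mm$mnomono  (last char: 'o')
  sorted[3] = mnomonomm$  (last char: '$')
  sorted[4] = monomm$mno  (last char: 'o')
  sorted[5] = nomm$mnomo  (last char: 'o')
  sorted[6] = nomonomm$m  (last char: 'm')
  sorted[7] = omm$mnomon  (last char: 'n')
  sorted[8] = omonomm$mn  (last char: 'n')
  sorted[9] = onomm$mnom  (last char: 'm')
Last column: mmo$oomnnm
Original string S is at sorted index 3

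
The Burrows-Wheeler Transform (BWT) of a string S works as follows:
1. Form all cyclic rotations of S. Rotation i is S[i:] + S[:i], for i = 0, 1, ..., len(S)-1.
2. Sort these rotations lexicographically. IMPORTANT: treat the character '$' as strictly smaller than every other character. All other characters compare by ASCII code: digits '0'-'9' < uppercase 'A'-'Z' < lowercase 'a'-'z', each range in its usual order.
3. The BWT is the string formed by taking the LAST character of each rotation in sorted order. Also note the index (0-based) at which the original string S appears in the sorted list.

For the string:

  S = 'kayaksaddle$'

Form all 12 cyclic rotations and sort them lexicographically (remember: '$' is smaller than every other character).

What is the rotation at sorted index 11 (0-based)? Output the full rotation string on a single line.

All 12 rotations (rotation i = S[i:]+S[:i]):
  rot[0] = kayaksaddle$
  rot[1] = ayaksaddle$k
  rot[2] = yaksaddle$ka
  rot[3] = aksaddle$kay
  rot[4] = ksaddle$kaya
  rot[5] = saddle$kayak
  rot[6] = addle$kayaks
  rot[7] = ddle$kayaksa
  rot[8] = dle$kayaksad
  rot[9] = le$kayaksadd
  rot[10] = e$kayaksaddl
  rot[11] = $kayaksaddle
Sorted (with $ < everything):
  sorted[0] = $kayaksaddle
  sorted[1] = addle$kayaks
  sorted[2] = aksaddle$kay
  sorted[3] = ayaksaddle$k
  sorted[4] = ddle$kayaksa
  sorted[5] = dle$kayaksad
  sorted[6] = e$kayaksaddl
  sorted[7] = kayaksaddle$
  sorted[8] = ksaddle$kaya
  sorted[9] = le$kayaksadd
  sorted[10] = saddle$kayak
  sorted[11] = yaksaddle$ka
sorted[11] = yaksaddle$ka

Answer: yaksaddle$ka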